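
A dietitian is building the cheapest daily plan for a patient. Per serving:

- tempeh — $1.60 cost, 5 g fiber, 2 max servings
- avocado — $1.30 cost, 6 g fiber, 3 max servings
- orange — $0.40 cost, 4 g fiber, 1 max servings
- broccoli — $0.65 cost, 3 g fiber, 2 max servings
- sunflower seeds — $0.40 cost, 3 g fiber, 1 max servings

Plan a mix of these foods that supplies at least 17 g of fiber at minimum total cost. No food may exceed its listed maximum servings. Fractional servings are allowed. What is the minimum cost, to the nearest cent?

Cost per g of fiber: orange $0.1000, sunflower seeds $0.1333, avocado $0.2167, broccoli $0.2167, tempeh $0.3200.
Take 1 serving of orange: +4.0 g fiber for $0.40 (total $0.40, still need 13.0 g).
Take 1 serving of sunflower seeds: +3.0 g fiber for $0.40 (total $0.80, still need 10.0 g).
Take 1.667 servings of avocado: +10.0 g fiber for $2.17 (total $2.97, still need 0.0 g).
Filling from the cheapest source first is optimal under one linear minimum: $2.97.

$2.97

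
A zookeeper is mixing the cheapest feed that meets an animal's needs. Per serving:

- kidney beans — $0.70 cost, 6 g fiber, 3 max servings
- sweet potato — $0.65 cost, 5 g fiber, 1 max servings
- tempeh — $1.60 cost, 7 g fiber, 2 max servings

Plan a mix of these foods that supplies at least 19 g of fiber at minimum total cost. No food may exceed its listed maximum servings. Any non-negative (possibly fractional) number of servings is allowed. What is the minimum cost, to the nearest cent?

$2.23

Cost per g of fiber: kidney beans $0.1167, sweet potato $0.1300, tempeh $0.2286.
Take 3 servings of kidney beans: +18.0 g fiber for $2.10 (total $2.10, still need 1.0 g).
Take 0.2 servings of sweet potato: +1.0 g fiber for $0.13 (total $2.23, still need 0.0 g).
Greedy by cheapest-per-g is optimal for a single linear constraint, so the minimum cost is $2.23.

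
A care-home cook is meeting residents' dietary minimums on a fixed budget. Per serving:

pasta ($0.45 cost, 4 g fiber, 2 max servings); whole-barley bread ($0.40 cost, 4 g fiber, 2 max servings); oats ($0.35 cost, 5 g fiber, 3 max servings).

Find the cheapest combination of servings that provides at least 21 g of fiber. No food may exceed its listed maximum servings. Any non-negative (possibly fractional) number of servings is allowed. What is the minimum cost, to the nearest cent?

$1.65

Cost per g of fiber: oats $0.0700, whole-barley bread $0.1000, pasta $0.1125.
Take 3 servings of oats: +15.0 g fiber for $1.05 (total $1.05, still need 6.0 g).
Take 1.5 servings of whole-barley bread: +6.0 g fiber for $0.60 (total $1.65, still need 0.0 g).
Greedy by cheapest-per-g is optimal for a single linear constraint, so the minimum cost is $1.65.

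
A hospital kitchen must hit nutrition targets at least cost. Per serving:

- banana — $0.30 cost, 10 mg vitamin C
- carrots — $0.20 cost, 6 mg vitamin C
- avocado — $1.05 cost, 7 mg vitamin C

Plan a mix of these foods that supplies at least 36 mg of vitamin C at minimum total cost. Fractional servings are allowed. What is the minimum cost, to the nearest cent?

Cost per mg of vitamin C: banana $0.0300, carrots $0.0333, avocado $0.1500.
With no serving limits, use only banana: 36 mg / 10 mg = 3.6 servings × $0.30 = $1.08.

$1.08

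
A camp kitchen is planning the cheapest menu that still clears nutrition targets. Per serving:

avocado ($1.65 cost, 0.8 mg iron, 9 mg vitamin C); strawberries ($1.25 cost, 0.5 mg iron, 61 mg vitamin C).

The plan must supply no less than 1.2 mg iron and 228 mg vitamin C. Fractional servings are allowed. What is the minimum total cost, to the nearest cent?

Check every corner: each single food scaled to meet both minima, and each pair solved so both constraints bind.
avocado only: max(1.2/0.8, 228/9) = 25.33 servings → $41.80.
strawberries only: max(1.2/0.5, 228/61) = 3.738 servings → $4.67.
avocado + strawberries with both targets exact would need a negative amount; discard.
So the least-cost plan costs $4.67.

$4.67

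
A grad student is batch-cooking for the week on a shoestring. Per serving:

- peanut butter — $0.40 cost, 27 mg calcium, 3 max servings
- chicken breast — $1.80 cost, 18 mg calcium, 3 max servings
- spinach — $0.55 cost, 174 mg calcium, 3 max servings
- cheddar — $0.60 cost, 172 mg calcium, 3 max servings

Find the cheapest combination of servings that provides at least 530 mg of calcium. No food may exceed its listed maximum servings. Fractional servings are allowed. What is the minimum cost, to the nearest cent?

$1.68

Cost per mg of calcium: spinach $0.0032, cheddar $0.0035, peanut butter $0.0148, chicken breast $0.1000.
Take 3 servings of spinach: +522.0 mg calcium for $1.65 (total $1.65, still need 8.0 mg).
Take 0.04651 servings of cheddar: +8.0 mg calcium for $0.03 (total $1.68, still need 0.0 mg).
Greedy by cheapest-per-mg is optimal for a single linear constraint, so the minimum cost is $1.68.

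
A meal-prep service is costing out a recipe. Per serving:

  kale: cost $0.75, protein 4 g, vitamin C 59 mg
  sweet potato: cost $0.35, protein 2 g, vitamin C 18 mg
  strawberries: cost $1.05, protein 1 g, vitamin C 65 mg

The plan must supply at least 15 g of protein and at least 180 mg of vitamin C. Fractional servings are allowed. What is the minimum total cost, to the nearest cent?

$2.72

For a min-cost LP with two ≥-constraints, a basic feasible solution has at most two positive variables.
kale only: max(15/4, 180/59) = 3.75 servings → $2.81.
sweet potato only: max(15/2, 180/18) = 10 servings → $3.50.
strawberries only: max(15/1, 180/65) = 15 servings → $15.75.
kale + sweet potato with both tight: 1.957 servings and 3.587 servings → $2.72.
kale + strawberries with both targets exact would need a negative amount; discard.
sweet potato + strawberries with both tight: 7.098 servings and 0.8036 servings → $3.33.
Cheapest feasible corner: $2.72.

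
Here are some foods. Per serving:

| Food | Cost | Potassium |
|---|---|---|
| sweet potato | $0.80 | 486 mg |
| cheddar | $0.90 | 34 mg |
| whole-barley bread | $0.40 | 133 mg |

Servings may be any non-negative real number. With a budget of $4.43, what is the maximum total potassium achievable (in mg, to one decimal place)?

Potassium per dollar: sweet potato 607.5, whole-barley bread 332.5, cheddar 37.78.
With no serving limits, spend the whole cost allowance on sweet potato: $4.43 / $0.80 × 486 mg = 2691.2 mg.

2691.2 mg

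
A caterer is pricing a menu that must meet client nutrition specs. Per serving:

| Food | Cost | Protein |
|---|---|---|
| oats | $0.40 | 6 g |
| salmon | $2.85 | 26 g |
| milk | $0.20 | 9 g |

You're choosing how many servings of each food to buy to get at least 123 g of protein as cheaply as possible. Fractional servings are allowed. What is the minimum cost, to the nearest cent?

$2.73

Cost per g of protein: milk $0.0222, oats $0.0667, salmon $0.1096.
With no serving limits, use only milk: 123 g / 9 g = 13.67 servings × $0.20 = $2.73.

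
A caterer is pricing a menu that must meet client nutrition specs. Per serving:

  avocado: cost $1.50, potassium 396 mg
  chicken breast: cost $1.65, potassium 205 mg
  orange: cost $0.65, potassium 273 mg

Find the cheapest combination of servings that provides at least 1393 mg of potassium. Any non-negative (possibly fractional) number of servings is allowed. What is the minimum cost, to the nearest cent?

$3.32

Cost per mg of potassium: orange $0.0024, avocado $0.0038, chicken breast $0.0080.
With no serving limits, use only orange: 1393 mg / 273 mg = 5.103 servings × $0.65 = $3.32.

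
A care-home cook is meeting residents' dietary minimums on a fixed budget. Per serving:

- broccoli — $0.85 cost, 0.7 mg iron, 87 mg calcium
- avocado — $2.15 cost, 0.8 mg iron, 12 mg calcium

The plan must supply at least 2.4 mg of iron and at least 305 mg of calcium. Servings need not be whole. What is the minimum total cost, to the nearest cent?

$2.98

A basic optimal solution has at most two foods positive. Try each food alone and each pair with both targets met exactly.
broccoli only: max(2.4/0.7, 305/87) = 3.506 servings → $2.98.
avocado only: max(2.4/0.8, 305/12) = 25.42 servings → $54.65.
broccoli + avocado with both targets exact would need a negative amount; discard.
Cheapest feasible corner: $2.98.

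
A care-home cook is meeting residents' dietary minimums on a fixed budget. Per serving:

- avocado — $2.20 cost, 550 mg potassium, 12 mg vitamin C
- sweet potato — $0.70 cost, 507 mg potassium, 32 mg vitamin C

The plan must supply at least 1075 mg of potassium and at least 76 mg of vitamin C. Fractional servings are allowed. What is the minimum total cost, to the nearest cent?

For a min-cost LP with two ≥-constraints, a basic feasible solution has at most two positive variables.
avocado only: max(1075/550, 76/12) = 6.333 servings → $13.93.
sweet potato only: max(1075/507, 76/32) = 2.375 servings → $1.66.
avocado + sweet potato: intersection lies outside the first quadrant.
The minimum over all feasible corners is $1.66.

$1.66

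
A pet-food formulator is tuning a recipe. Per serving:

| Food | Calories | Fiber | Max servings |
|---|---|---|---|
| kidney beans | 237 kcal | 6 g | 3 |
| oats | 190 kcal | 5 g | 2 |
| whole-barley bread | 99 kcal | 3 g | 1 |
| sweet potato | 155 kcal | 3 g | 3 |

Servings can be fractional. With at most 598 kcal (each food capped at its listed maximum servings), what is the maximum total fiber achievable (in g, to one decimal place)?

16.0 g

Fiber per kcal: whole-barley bread 0.0303, oats 0.02632, kidney beans 0.02532, sweet potato 0.01935.
Take 1 serving of whole-barley bread: uses 99 kcal, +3.0 g fiber (running total 3.0 g).
Take 2 servings of oats: uses 380 kcal, +10.0 g fiber (running total 13.0 g).
Take 0.5021 servings of kidney beans: uses 119 kcal, +3.0 g fiber (running total 16.0 g).
Filling greedily by fiber-per-kcal is optimal for one linear limit, giving 16.0 g.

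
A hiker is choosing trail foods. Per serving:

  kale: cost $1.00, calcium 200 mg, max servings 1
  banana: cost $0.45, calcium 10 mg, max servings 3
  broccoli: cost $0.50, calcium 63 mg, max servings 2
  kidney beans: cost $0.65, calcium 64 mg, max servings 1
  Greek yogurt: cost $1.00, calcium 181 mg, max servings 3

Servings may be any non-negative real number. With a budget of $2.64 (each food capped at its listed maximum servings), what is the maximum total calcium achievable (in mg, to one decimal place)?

Calcium per dollar: kale 200, Greek yogurt 181, broccoli 126, kidney beans 98.46, banana 22.22.
Take 1 serving of kale: spends $1.00, +200.0 mg calcium (running total 200.0 mg).
Take 1.64 servings of Greek yogurt: spends $1.64, +296.8 mg calcium (running total 496.8 mg).
Greedy by best ratio exhausts the cost allowance optimally: 496.8 mg.

496.8 mg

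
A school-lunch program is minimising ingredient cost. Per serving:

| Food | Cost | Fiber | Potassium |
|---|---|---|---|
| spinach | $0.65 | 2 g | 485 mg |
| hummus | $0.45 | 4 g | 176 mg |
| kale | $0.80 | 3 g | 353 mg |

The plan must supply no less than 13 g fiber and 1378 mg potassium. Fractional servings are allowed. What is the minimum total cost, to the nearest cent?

For a min-cost LP with two ≥-constraints, a basic feasible solution has at most two positive variables.
spinach only: max(13/2, 1378/485) = 6.5 servings → $4.22.
hummus only: max(13/4, 1378/176) = 7.83 servings → $3.52.
kale only: max(13/3, 1378/353) = 4.333 servings → $3.47.
spinach + hummus with both tight: 2.03 servings and 2.235 servings → $2.33.
spinach + kale with both targets exact would need a negative amount; discard.
hummus + kale with both tight: 0.5147 servings and 3.647 servings → $3.15.
Cheapest feasible corner: $2.33.

$2.33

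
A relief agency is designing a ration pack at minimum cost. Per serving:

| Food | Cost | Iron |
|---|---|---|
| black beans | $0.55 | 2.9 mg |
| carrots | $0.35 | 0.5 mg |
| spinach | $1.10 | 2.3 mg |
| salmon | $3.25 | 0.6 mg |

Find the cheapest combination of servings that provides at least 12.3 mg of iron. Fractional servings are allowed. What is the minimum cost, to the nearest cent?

$2.33

Cost per mg of iron: black beans $0.1897, spinach $0.4783, carrots $0.7000, salmon $5.4167.
With no serving limits, use only black beans: 12.3 mg / 2.9 mg = 4.241 servings × $0.55 = $2.33.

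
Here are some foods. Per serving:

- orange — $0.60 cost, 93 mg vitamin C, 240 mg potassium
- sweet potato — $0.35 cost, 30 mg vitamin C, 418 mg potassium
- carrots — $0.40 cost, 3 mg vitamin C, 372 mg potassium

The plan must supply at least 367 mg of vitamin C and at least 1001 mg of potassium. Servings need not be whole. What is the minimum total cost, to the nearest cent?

orange only: max(367/93, 1001/240) = 4.171 servings → $2.50.
sweet potato only: max(367/30, 1001/418) = 12.23 servings → $4.28.
carrots only: max(367/3, 1001/372) = 122.3 servings → $48.93.
orange + sweet potato with both tight: 3.895 servings and 0.1583 servings → $2.39.
orange + carrots with both tight: 3.941 servings and 0.148 servings → $2.42.
sweet potato + carrots with both targets exact would need a negative amount; discard.
The minimum over all feasible corners is $2.39.

$2.39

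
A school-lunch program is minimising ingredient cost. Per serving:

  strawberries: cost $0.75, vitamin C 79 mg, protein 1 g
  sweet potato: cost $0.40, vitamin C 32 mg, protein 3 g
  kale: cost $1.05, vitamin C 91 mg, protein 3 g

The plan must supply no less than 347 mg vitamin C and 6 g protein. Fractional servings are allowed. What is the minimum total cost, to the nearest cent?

$3.35

Minimising a linear cost over {vitamin C ≥ 347, protein ≥ 6, servings ≥ 0} — the optimum is at a vertex, using one or two foods.
strawberries only: max(347/79, 6/1) = 6 servings → $4.50.
sweet potato only: max(347/32, 6/3) = 10.84 servings → $4.34.
kale only: max(347/91, 6/3) = 3.813 servings → $4.00.
strawberries + sweet potato with both tight: 4.141 servings and 0.6195 servings → $3.35.
strawberries + kale with both tight: 3.39 servings and 0.8699 servings → $3.46.
sweet potato + kale with both targets exact would need a negative amount; discard.
The minimum over all feasible corners is $3.35.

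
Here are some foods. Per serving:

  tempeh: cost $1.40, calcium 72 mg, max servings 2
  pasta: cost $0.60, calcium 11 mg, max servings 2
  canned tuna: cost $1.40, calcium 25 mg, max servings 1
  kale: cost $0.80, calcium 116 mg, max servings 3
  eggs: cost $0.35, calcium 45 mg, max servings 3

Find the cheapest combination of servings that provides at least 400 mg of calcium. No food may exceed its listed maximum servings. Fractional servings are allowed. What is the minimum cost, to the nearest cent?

$2.80

Cost per mg of calcium: kale $0.0069, eggs $0.0078, tempeh $0.0194, pasta $0.0545, canned tuna $0.0560.
Take 3 servings of kale: +348.0 mg calcium for $2.40 (total $2.40, still need 52.0 mg).
Take 1.156 servings of eggs: +52.0 mg calcium for $0.40 (total $2.80, still need 0.0 mg).
Greedy by cheapest-per-mg is optimal for a single linear constraint, so the minimum cost is $2.80.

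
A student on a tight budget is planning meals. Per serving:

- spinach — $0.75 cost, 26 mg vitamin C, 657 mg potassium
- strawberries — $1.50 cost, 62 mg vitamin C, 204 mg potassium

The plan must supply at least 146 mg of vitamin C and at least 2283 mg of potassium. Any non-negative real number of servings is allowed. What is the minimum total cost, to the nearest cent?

$3.91

This is a tiny linear program; its minimum lies at a vertex of the feasible set. List the vertices and price them.
spinach only: max(146/26, 2283/657) = 5.615 servings → $4.21.
strawberries only: max(146/62, 2283/204) = 11.19 servings → $16.79.
spinach + strawberries with both tight: 3.154 servings and 1.032 servings → $3.91.
So the least-cost plan costs $3.91.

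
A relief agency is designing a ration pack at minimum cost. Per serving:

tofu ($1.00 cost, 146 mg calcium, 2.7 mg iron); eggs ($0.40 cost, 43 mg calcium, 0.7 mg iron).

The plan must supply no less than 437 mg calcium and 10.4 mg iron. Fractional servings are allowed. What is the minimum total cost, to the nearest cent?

$3.85

Two binding constraints pin down two serving amounts, so the optimal mix uses at most two foods. The candidates are each food alone (scaled to the tighter of calcium/iron) and each pair with both constraints tight.
tofu only: max(437/146, 10.4/2.7) = 3.852 servings → $3.85.
eggs only: max(437/43, 10.4/0.7) = 14.86 servings → $5.94.
tofu + eggs: the both-tight solution has a negative serving — not a feasible corner.
Cheapest feasible corner: $3.85.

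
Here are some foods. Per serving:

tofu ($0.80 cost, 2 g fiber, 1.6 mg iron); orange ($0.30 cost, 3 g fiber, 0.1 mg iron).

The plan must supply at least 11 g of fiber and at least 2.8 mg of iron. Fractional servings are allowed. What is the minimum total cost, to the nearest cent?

With two linear requirements the optimum uses one or two foods; enumerate the corners.
tofu only: max(11/2, 2.8/1.6) = 5.5 servings → $4.40.
orange only: max(11/3, 2.8/0.1) = 28 servings → $8.40.
tofu + orange with both tight: 1.587 servings and 2.609 servings → $2.05.
So the least-cost plan costs $2.05.

$2.05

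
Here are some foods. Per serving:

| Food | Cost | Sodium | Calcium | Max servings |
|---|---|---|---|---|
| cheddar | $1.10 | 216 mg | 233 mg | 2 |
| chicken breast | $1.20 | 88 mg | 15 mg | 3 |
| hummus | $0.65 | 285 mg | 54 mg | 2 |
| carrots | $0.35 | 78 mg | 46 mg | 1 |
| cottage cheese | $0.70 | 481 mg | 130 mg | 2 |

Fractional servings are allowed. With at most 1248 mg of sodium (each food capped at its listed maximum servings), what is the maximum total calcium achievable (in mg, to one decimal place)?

711.5 mg

Calcium per mg sodium: cheddar 1.079, carrots 0.5897, cottage cheese 0.2703, hummus 0.1895, chicken breast 0.1705.
Take 2 servings of cheddar: uses 432 mg sodium, +466.0 mg calcium (running total 466.0 mg).
Take 1 serving of carrots: uses 78 mg sodium, +46.0 mg calcium (running total 512.0 mg).
Take 1.534 servings of cottage cheese: uses 738 mg sodium, +199.5 mg calcium (running total 711.5 mg).
Greedy by best ratio exhausts the sodium allowance optimally: 711.5 mg.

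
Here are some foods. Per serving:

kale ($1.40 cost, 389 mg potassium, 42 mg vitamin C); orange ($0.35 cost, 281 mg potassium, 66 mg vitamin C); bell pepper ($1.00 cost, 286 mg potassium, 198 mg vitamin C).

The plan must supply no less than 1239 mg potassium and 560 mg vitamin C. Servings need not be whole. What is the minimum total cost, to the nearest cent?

$2.87

Check every corner: each single food scaled to meet both minima, and each pair solved so both constraints bind.
kale only: max(1239/389, 560/42) = 13.33 servings → $18.67.
orange only: max(1239/281, 560/66) = 8.485 servings → $2.97.
bell pepper only: max(1239/286, 560/198) = 4.332 servings → $4.33.
kale + orange with both targets exact would need a negative amount; discard.
kale + bell pepper with both tight: 1.31 servings and 2.55 servings → $4.38.
orange + bell pepper with both tight: 2.317 servings and 2.056 servings → $2.87.
So the least-cost plan costs $2.87.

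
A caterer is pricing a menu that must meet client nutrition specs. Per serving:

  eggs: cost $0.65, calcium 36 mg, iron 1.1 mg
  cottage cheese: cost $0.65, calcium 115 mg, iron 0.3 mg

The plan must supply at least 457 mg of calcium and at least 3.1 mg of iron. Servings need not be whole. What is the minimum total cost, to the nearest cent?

$3.43

Minimising a linear cost over {calcium ≥ 457, iron ≥ 3.1, servings ≥ 0} — the optimum is at a vertex, using one or two foods.
eggs only: max(457/36, 3.1/1.1) = 12.69 servings → $8.25.
cottage cheese only: max(457/115, 3.1/0.3) = 10.33 servings → $6.72.
eggs + cottage cheese with both tight: 1.896 servings and 3.38 servings → $3.43.
So the least-cost plan costs $3.43.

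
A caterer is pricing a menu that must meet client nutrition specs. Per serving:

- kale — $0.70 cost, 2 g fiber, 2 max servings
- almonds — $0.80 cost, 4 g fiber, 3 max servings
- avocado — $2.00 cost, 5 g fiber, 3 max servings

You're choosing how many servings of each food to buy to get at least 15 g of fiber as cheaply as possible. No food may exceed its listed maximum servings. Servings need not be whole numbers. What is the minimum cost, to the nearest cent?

$3.45

Cost per g of fiber: almonds $0.2000, kale $0.3500, avocado $0.4000.
Take 3 servings of almonds: +12.0 g fiber for $2.40 (total $2.40, still need 3.0 g).
Take 1.5 servings of kale: +3.0 g fiber for $1.05 (total $3.45, still need 0.0 g).
Filling from the cheapest source first is optimal under one linear minimum: $3.45.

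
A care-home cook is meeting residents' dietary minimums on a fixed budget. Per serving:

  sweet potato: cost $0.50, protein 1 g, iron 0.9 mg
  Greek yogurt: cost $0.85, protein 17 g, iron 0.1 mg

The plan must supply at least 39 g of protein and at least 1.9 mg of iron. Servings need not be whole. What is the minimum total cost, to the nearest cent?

sweet potato only: max(39/1, 1.9/0.9) = 39 servings → $19.50.
Greek yogurt only: max(39/17, 1.9/0.1) = 19 servings → $16.15.
sweet potato + Greek yogurt with both tight: 1.868 servings and 2.184 servings → $2.79.
So the least-cost plan costs $2.79.

$2.79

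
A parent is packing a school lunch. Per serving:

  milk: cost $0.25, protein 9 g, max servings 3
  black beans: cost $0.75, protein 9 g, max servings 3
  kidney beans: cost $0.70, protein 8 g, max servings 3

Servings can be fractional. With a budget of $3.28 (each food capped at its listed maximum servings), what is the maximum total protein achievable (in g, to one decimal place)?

57.2 g

Protein per dollar: milk 36, black beans 12, kidney beans 11.43.
Take 3 servings of milk: spends $0.75, +27.0 g protein (running total 27.0 g).
Take 3 servings of black beans: spends $2.25, +27.0 g protein (running total 54.0 g).
Take 0.4 servings of kidney beans: spends $0.28, +3.2 g protein (running total 57.2 g).
Filling greedily by protein-per-dollar is optimal for one linear limit, giving 57.2 g.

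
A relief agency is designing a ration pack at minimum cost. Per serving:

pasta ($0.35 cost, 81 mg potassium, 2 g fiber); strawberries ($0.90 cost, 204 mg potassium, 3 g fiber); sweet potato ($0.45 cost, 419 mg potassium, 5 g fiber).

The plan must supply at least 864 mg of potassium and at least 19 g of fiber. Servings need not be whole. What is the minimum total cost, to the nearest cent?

$1.71

At the optimum either one food covers both requirements or two foods hit both targets exactly; no other combination can be cheaper.
pasta only: max(864/81, 19/2) = 10.67 servings → $3.73.
strawberries only: max(864/204, 19/3) = 6.333 servings → $5.70.
sweet potato only: max(864/419, 19/5) = 3.8 servings → $1.71.
pasta + strawberries with both tight: 7.782 servings and 1.145 servings → $3.75.
pasta + sweet potato with both tight: 8.409 servings and 0.4365 servings → $3.14.
strawberries + sweet potato: the both-tight solution has a negative serving — not a feasible corner.
The minimum over all feasible corners is $1.71.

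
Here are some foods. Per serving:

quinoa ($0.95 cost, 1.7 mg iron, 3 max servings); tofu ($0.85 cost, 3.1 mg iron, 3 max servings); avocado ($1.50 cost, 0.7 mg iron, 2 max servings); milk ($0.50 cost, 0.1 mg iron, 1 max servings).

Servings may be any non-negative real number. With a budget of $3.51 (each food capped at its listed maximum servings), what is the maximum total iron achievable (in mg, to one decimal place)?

11.0 mg

Iron per dollar: tofu 3.647, quinoa 1.789, avocado 0.4667, milk 0.2.
Take 3 servings of tofu: spends $2.55, +9.3 mg iron (running total 9.3 mg).
Take 1.011 servings of quinoa: spends $0.96, +1.7 mg iron (running total 11.0 mg).
Greedy by best ratio exhausts the cost allowance optimally: 11.0 mg.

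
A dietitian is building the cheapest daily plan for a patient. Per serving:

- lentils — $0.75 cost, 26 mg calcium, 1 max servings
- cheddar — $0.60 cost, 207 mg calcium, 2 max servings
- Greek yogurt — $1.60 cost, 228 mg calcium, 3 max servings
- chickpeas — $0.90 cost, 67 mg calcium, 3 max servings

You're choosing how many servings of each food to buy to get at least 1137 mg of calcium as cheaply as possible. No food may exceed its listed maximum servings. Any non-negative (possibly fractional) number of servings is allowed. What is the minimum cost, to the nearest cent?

$6.52

Cost per mg of calcium: cheddar $0.0029, Greek yogurt $0.0070, chickpeas $0.0134, lentils $0.0288.
Take 2 servings of cheddar: +414.0 mg calcium for $1.20 (total $1.20, still need 723.0 mg).
Take 3 servings of Greek yogurt: +684.0 mg calcium for $4.80 (total $6.00, still need 39.0 mg).
Take 0.5821 servings of chickpeas: +39.0 mg calcium for $0.52 (total $6.52, still need 0.0 mg).
Greedy by cheapest-per-mg is optimal for a single linear constraint, so the minimum cost is $6.52.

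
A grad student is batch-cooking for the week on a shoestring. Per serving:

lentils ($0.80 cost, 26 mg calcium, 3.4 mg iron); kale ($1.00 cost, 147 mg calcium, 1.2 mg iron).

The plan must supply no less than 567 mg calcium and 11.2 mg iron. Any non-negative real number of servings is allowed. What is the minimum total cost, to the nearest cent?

$5.14

Two binding constraints pin down two serving amounts, so the optimal mix uses at most two foods. The candidates are each food alone (scaled to the tighter of calcium/iron) and each pair with both constraints tight.
lentils only: max(567/26, 11.2/3.4) = 21.81 servings → $17.45.
kale only: max(567/147, 11.2/1.2) = 9.333 servings → $9.33.
lentils + kale with both tight: 2.061 servings and 3.493 servings → $5.14.
The minimum over all feasible corners is $5.14.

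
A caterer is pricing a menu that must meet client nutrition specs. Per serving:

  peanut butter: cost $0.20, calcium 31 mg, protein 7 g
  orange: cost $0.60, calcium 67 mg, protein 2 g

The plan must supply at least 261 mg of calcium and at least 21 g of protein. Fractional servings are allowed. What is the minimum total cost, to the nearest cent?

Compare the cost at each extreme point of the feasible region.
peanut butter only: max(261/31, 21/7) = 8.419 servings → $1.68.
orange only: max(261/67, 21/2) = 10.5 servings → $6.30.
peanut butter + orange with both tight: 2.174 servings and 2.889 servings → $2.17.
So the least-cost plan costs $1.68.

$1.68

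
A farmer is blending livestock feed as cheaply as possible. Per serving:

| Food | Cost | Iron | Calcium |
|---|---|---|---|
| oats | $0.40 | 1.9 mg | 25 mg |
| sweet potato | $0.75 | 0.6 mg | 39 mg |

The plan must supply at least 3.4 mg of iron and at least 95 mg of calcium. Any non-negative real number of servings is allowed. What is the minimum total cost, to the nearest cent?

Check every corner: each single food scaled to meet both minima, and each pair solved so both constraints bind.
oats only: max(3.4/1.9, 95/25) = 3.8 servings → $1.52.
sweet potato only: max(3.4/0.6, 95/39) = 5.667 servings → $4.25.
oats + sweet potato with both tight: 1.279 servings and 1.616 servings → $1.72.
So the least-cost plan costs $1.52.

$1.52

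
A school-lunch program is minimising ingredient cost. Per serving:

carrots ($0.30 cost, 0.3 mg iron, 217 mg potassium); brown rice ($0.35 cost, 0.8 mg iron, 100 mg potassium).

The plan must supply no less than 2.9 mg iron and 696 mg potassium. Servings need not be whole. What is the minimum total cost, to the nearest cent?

An LP optimum is at a vertex; with two nutrient constraints at most two foods are used. Check each candidate.
carrots only: max(2.9/0.3, 696/217) = 9.667 servings → $2.90.
brown rice only: max(2.9/0.8, 696/100) = 6.96 servings → $2.44.
carrots + brown rice with both tight: 1.858 servings and 2.928 servings → $1.58.
The minimum over all feasible corners is $1.58.

$1.58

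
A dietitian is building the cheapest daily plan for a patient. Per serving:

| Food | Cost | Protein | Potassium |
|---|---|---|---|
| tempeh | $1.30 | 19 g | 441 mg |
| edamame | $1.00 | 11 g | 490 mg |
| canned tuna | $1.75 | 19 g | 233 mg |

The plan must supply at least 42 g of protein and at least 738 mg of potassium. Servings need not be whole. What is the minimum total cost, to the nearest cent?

$2.87

tempeh only: max(42/19, 738/441) = 2.211 servings → $2.87.
edamame only: max(42/11, 738/490) = 3.818 servings → $3.82.
canned tuna only: max(42/19, 738/233) = 3.167 servings → $5.54.
tempeh + edamame: the both-tight solution has a negative serving — not a feasible corner.
tempeh + canned tuna with both tight: 1.072 servings and 1.139 servings → $3.39.
edamame + canned tuna with both tight: 0.6278 servings and 1.847 servings → $3.86.
The minimum over all feasible corners is $2.87.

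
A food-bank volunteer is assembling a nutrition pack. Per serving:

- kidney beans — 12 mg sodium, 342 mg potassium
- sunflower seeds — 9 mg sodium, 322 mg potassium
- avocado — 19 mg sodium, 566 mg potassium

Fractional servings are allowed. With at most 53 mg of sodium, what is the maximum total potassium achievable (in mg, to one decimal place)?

1896.2 mg

Potassium per mg sodium: sunflower seeds 35.78, avocado 29.79, kidney beans 28.5.
With no serving limits, spend the whole sodium allowance on sunflower seeds: 53 mg / 9 mg × 322 mg = 1896.2 mg.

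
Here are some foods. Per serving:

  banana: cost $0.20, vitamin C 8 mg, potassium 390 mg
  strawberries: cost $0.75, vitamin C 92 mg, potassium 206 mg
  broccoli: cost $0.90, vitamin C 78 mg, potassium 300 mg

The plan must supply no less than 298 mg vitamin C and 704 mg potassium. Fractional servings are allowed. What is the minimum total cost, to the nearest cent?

Compare the cost at each extreme point of the feasible region.
banana only: max(298/8, 704/390) = 37.25 servings → $7.45.
strawberries only: max(298/92, 704/206) = 3.417 servings → $2.56.
broccoli only: max(298/78, 704/300) = 3.821 servings → $3.44.
banana + strawberries with both tight: 0.09874 servings and 3.231 servings → $2.44.
banana + broccoli with both targets exact would need a negative amount; discard.
strawberries + broccoli with both tight: 2.991 servings and 0.2931 servings → $2.51.
So the least-cost plan costs $2.44.

$2.44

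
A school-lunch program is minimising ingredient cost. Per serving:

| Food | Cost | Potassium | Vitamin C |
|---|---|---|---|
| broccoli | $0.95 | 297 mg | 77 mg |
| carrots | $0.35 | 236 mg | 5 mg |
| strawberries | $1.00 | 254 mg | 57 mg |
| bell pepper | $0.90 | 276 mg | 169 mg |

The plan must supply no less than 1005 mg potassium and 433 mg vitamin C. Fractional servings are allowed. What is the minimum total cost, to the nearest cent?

With two linear requirements the optimum uses one or two foods; enumerate the corners.
broccoli only: max(1005/297, 433/77) = 5.623 servings → $5.34.
carrots only: max(1005/236, 433/5) = 86.6 servings → $30.31.
strawberries only: max(1005/254, 433/57) = 7.596 servings → $7.60.
bell pepper only: max(1005/276, 433/169) = 3.641 servings → $3.28.
broccoli + carrots: the both-tight solution has a negative serving — not a feasible corner.
broccoli + strawberries with both targets exact would need a negative amount; discard.
broccoli + bell pepper with both tight: 1.739 servings and 1.77 servings → $3.25.
carrots + strawberries: the both-tight solution has a negative serving — not a feasible corner.
carrots + bell pepper with both tight: 1.307 servings and 2.523 servings → $2.73.
strawberries + bell pepper with both tight: 1.851 servings and 1.938 servings → $3.60.
The minimum over all feasible corners is $2.73.

$2.73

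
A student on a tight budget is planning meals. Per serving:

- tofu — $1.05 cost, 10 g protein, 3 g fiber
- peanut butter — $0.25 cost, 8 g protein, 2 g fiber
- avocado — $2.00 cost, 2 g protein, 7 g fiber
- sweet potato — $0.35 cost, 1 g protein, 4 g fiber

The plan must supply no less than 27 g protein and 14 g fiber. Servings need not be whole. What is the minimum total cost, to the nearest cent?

An LP optimum is at a vertex; with two nutrient constraints at most two foods are used. Check each candidate.
tofu only: max(27/10, 14/3) = 4.667 servings → $4.90.
peanut butter only: max(27/8, 14/2) = 7 servings → $1.75.
avocado only: max(27/2, 14/7) = 13.5 servings → $27.00.
sweet potato only: max(27/1, 14/4) = 27 servings → $9.45.
tofu + peanut butter: intersection lies outside the first quadrant.
tofu + avocado with both tight: 2.516 servings and 0.9219 servings → $4.49.
tofu + sweet potato with both tight: 2.541 servings and 1.595 servings → $3.23.
peanut butter + avocado with both tight: 3.096 servings and 1.115 servings → $3.00.
peanut butter + sweet potato with both tight: 3.133 servings and 1.933 servings → $1.46.
avocado + sweet potato with both targets exact would need a negative amount; discard.
So the least-cost plan costs $1.46.

$1.46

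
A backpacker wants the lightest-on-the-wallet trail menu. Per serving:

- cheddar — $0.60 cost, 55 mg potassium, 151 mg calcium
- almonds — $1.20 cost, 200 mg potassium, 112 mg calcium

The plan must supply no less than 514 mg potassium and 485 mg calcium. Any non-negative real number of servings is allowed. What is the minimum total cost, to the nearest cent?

The cheapest plan sits at a corner of the feasible region — with two constraints it uses at most two foods.
cheddar only: max(514/55, 485/151) = 9.345 servings → $5.61.
almonds only: max(514/200, 485/112) = 4.33 servings → $5.20.
cheddar + almonds with both tight: 1.64 servings and 2.119 servings → $3.53.
The minimum over all feasible corners is $3.53.

$3.53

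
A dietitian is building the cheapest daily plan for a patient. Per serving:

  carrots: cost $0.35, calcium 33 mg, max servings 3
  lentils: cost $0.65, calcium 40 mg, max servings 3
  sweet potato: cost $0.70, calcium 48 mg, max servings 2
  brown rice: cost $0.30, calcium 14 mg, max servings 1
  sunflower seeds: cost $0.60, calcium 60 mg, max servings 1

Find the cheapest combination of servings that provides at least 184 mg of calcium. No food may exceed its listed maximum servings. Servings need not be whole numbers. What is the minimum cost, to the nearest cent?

Cost per mg of calcium: sunflower seeds $0.0100, carrots $0.0106, sweet potato $0.0146, lentils $0.0163, brown rice $0.0214.
Take 1 serving of sunflower seeds: +60.0 mg calcium for $0.60 (total $0.60, still need 124.0 mg).
Take 3 servings of carrots: +99.0 mg calcium for $1.05 (total $1.65, still need 25.0 mg).
Take 0.5208 servings of sweet potato: +25.0 mg calcium for $0.36 (total $2.01, still need 0.0 mg).
Filling from the cheapest source first is optimal under one linear minimum: $2.01.

$2.01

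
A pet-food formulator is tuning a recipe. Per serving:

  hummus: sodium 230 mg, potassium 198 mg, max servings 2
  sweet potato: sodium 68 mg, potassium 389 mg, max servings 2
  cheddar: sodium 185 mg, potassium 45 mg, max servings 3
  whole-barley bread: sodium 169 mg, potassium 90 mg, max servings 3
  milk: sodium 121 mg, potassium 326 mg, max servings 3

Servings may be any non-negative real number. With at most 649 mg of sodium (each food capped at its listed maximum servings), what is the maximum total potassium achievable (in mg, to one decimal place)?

1885.1 mg

Potassium per mg sodium: sweet potato 5.721, milk 2.694, hummus 0.8609, whole-barley bread 0.5325, cheddar 0.2432.
Take 2 servings of sweet potato: uses 136 mg sodium, +778.0 mg potassium (running total 778.0 mg).
Take 3 servings of milk: uses 363 mg sodium, +978.0 mg potassium (running total 1756.0 mg).
Take 0.6522 servings of hummus: uses 150 mg sodium, +129.1 mg potassium (running total 1885.1 mg).
Filling greedily by potassium-per-mg sodium is optimal for one linear limit, giving 1885.1 mg.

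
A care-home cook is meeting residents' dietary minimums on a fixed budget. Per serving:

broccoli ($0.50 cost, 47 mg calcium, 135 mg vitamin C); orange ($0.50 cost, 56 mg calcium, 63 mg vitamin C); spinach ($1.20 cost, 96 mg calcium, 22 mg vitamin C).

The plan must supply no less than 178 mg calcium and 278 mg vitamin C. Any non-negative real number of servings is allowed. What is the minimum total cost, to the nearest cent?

$1.67

The cheapest plan sits at a corner of the feasible region — with two constraints it uses at most two foods.
broccoli only: max(178/47, 278/135) = 3.787 servings → $1.89.
orange only: max(178/56, 278/63) = 4.413 servings → $2.21.
spinach only: max(178/96, 278/22) = 12.64 servings → $15.16.
broccoli + orange with both tight: 0.9467 servings and 2.384 servings → $1.67.
broccoli + spinach with both tight: 1.909 servings and 0.9193 servings → $2.06.
orange + spinach: intersection lies outside the first quadrant.
So the least-cost plan costs $1.67.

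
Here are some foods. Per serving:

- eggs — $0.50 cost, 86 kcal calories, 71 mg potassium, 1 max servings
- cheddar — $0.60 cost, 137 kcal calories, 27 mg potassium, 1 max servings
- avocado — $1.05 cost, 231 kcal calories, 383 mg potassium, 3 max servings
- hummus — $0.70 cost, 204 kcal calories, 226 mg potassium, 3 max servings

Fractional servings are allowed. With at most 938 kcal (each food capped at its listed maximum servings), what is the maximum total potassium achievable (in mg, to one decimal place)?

1420.4 mg

Potassium per kcal: avocado 1.658, hummus 1.108, eggs 0.8256, cheddar 0.1971.
Take 3 servings of avocado: uses 693 kcal, +1149.0 mg potassium (running total 1149.0 mg).
Take 1.201 servings of hummus: uses 245 kcal, +271.4 mg potassium (running total 1420.4 mg).
Greedy by best ratio exhausts the calories allowance optimally: 1420.4 mg.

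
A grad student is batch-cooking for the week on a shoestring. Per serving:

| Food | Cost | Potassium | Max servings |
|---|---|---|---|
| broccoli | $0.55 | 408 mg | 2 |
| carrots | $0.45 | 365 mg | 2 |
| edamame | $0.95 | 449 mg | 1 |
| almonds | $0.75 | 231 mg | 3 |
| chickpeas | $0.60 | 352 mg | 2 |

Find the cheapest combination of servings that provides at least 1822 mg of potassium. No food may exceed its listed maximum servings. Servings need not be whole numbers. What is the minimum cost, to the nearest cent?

$2.47

Cost per mg of potassium: carrots $0.0012, broccoli $0.0013, chickpeas $0.0017, edamame $0.0021, almonds $0.0032.
Take 2 servings of carrots: +730.0 mg potassium for $0.90 (total $0.90, still need 1092.0 mg).
Take 2 servings of broccoli: +816.0 mg potassium for $1.10 (total $2.00, still need 276.0 mg).
Take 0.7841 servings of chickpeas: +276.0 mg potassium for $0.47 (total $2.47, still need 0.0 mg).
Greedy by cheapest-per-mg is optimal for a single linear constraint, so the minimum cost is $2.47.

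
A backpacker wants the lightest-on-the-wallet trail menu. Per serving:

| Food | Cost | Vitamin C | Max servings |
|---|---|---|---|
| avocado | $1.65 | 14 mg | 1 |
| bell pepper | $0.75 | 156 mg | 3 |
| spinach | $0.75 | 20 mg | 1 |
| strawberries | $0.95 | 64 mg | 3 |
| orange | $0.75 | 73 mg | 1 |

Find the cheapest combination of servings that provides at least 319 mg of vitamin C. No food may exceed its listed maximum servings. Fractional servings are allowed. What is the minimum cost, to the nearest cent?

$1.53

Cost per mg of vitamin C: bell pepper $0.0048, orange $0.0103, strawberries $0.0148, spinach $0.0375, avocado $0.1179.
Take 2.045 servings of bell pepper: +319.0 mg vitamin C for $1.53 (total $1.53, still need 0.0 mg).
Greedy by cheapest-per-mg is optimal for a single linear constraint, so the minimum cost is $1.53.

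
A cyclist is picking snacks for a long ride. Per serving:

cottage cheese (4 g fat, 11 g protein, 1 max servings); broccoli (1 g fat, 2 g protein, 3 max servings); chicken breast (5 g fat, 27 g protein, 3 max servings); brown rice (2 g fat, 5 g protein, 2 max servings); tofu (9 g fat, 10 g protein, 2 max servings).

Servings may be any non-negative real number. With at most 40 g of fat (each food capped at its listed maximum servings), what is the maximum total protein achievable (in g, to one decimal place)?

123.6 g

Protein per g fat: chicken breast 5.4, cottage cheese 2.75, brown rice 2.5, broccoli 2, tofu 1.111.
Take 3 servings of chicken breast: uses 15 g fat, +81.0 g protein (running total 81.0 g).
Take 1 serving of cottage cheese: uses 4 g fat, +11.0 g protein (running total 92.0 g).
Take 2 servings of brown rice: uses 4 g fat, +10.0 g protein (running total 102.0 g).
Take 3 servings of broccoli: uses 3 g fat, +6.0 g protein (running total 108.0 g).
Take 1.556 servings of tofu: uses 14 g fat, +15.6 g protein (running total 123.6 g).
Greedy by best ratio exhausts the fat allowance optimally: 123.6 g.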